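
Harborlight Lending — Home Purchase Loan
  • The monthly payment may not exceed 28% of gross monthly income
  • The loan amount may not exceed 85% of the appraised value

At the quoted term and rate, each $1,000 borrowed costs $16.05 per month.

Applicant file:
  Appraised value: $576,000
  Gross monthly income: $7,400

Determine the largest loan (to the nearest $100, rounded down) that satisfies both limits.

Payment cap: 28% × $7,400 = $2,072/month.
At $16.05 per $1,000, that supports 2,072/16.05 × 1,000 ≈ $129,096 → $129,000.
LTV cap: 85% × $576,000 = $489,600 → $489,600.
Binding constraint: payment-to-income.

$129,000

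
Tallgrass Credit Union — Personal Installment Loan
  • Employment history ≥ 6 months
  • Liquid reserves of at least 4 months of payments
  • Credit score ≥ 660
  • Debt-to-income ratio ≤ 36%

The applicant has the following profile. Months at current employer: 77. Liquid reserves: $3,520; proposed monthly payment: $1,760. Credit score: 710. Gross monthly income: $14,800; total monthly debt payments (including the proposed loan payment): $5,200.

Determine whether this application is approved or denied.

Denied

Employment 77 ≥ 6 months
Reserves: 3,520 ÷ 1,760 = 2.0 months (below 4-month minimum)
Credit score 710 ≥ 660 (meets)
DTI: 5,200 ÷ 14,800 = 35.1%, within the 36% cap
Fails on reserves.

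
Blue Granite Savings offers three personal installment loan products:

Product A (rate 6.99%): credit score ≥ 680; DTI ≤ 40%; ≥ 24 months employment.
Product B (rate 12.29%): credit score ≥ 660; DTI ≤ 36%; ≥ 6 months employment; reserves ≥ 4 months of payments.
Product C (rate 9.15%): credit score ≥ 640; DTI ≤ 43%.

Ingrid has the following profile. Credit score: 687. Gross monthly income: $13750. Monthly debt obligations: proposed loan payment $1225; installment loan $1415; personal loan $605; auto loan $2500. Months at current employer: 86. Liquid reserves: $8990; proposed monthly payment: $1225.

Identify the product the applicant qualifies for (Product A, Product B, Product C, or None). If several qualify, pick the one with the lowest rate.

Total debts = (1,225 + 1,415 + 605 + 2,500) = 5,745; DTI = 5,745/13,750 = 41.8%.
Reserves = 8,990/1,225 = 7.3 months.
Product A: score 687 ≥ 680; DTI 41.8% > 40%; employment 86 ≥ 24 mo → does not qualify.
Product B: score 687 ≥ 660; DTI 41.8% > 36%; employment 86 ≥ 6 mo; reserves 7.3 ≥ 4 mo → does not qualify.
Product C: score 687 ≥ 640; DTI 41.8% ≤ 43% → qualifies.

Product C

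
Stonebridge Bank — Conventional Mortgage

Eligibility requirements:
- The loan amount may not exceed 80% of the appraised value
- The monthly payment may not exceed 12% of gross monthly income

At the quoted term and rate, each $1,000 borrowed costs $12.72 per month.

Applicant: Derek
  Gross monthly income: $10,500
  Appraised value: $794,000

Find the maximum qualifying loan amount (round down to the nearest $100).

$99,000

Payment cap: 12% × $10,500 = $1,260/month.
At $12.72 per $1,000, that supports 1,260/12.72 × 1,000 ≈ $99,056 → $99,000.
LTV cap: 80% × $794,000 = $635,200 → $635,200.
Binding constraint: payment-to-income.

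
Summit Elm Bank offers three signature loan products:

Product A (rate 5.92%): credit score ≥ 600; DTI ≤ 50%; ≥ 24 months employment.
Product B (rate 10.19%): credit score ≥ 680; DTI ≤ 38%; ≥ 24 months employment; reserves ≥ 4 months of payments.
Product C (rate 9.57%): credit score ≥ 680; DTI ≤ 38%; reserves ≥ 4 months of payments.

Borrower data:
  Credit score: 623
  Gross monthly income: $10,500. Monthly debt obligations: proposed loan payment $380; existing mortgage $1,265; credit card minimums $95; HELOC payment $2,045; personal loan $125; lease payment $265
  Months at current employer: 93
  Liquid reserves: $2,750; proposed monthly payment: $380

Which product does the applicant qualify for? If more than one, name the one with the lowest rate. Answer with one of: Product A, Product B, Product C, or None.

Total debts = (380 + 1,265 + 95 + 2,045 + 125 + 265) = 4,175; DTI = 4,175/10,500 = 39.8%.
Reserves = 2,750/380 = 7.2 months.
Product A: score 623 ≥ 600; DTI 39.8% ≤ 50%; employment 93 ≥ 24 mo → qualifies.
Product B: score 623 < 680; DTI 39.8% > 38%; employment 93 ≥ 24 mo; reserves 7.2 ≥ 4 mo → does not qualify.
Product C: score 623 < 680; DTI 39.8% > 38%; reserves 7.2 ≥ 4 mo → does not qualify.

Product A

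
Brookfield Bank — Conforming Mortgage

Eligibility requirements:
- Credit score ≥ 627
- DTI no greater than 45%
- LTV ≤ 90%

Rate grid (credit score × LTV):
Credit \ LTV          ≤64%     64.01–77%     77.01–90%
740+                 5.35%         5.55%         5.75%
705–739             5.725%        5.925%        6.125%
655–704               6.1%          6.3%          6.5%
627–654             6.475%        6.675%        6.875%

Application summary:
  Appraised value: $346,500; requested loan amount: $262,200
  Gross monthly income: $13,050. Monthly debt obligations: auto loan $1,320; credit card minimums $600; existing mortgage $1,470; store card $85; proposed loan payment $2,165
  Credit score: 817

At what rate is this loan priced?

5.55%

Credit score 817 ≥ 627; Total monthly debts = (1,320 + 600 + 1,470 + 85 + 2,165) = 5,640. Debt-to-income = 5,640/13,050 = 43.2% — meets 45% limit
LTV: 262,200 ÷ 346,500 = 75.7%, within 90% cap
Credit 817 → row 740+; LTV 75.7% → column 64.01–77%. Grid cell → 5.55%.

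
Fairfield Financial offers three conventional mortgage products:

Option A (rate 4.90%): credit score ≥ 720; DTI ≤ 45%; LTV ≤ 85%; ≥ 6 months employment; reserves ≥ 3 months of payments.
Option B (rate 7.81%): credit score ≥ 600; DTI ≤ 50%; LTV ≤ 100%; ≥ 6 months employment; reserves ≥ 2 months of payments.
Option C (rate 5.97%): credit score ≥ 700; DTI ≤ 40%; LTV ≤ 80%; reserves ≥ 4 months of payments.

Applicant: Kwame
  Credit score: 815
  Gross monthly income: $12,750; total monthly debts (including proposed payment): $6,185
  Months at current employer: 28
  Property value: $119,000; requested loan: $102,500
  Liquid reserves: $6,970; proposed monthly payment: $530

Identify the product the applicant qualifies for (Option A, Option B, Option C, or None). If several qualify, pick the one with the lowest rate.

DTI = 6,185/12,750 = 48.5%.
LTV = 102,500/119,000 = 86.1%.
Reserves = 6,970/530 = 13.2 months.
Option A: score 815 ≥ 720; DTI 48.5% > 45%; LTV 86.1% > 85%; employment 28 ≥ 6 mo; reserves 13.2 ≥ 3 mo → does not qualify.
Option B: score 815 ≥ 600; DTI 48.5% ≤ 50%; LTV 86.1% ≤ 100%; employment 28 ≥ 6 mo; reserves 13.2 ≥ 2 mo → qualifies.
Option C: score 815 ≥ 700; DTI 48.5% > 40%; LTV 86.1% > 80%; reserves 13.2 ≥ 4 mo → does not qualify.

Option B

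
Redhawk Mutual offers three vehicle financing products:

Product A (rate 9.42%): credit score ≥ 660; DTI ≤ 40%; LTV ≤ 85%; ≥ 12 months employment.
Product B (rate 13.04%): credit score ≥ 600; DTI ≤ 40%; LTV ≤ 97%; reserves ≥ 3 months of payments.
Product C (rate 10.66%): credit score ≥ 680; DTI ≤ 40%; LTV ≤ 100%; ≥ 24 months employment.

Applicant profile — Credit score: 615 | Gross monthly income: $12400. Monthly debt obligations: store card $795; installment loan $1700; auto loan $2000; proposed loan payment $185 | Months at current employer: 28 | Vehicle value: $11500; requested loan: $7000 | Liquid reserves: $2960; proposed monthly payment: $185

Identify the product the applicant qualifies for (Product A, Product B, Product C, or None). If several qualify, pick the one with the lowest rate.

Total debts = (795 + 1,700 + 2,000 + 185) = 4,680; DTI = 4,680/12,400 = 37.7%.
LTV = 7,000/11,500 = 60.9%.
Reserves = 2,960/185 = 16.0 months.
Product A: score 615 < 660; DTI 37.7% ≤ 40%; LTV 60.9% ≤ 85%; employment 28 ≥ 12 mo → does not qualify.
Product B: score 615 ≥ 600; DTI 37.7% ≤ 40%; LTV 60.9% ≤ 97%; reserves 16.0 ≥ 3 mo → qualifies.
Product C: score 615 < 680; DTI 37.7% ≤ 40%; LTV 60.9% ≤ 100%; employment 28 ≥ 24 mo → does not qualify.

Product B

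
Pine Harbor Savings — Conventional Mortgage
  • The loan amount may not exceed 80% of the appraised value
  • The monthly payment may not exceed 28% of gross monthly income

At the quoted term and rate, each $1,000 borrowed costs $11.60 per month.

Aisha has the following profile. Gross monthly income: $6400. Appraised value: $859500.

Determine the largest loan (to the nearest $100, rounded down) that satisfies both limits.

$154,400

Payment cap: 28% × $6,400 = $1,792/month.
At $11.60 per $1,000, that supports 1,792/11.60 × 1,000 ≈ $154,482 → $154,400.
LTV cap: 80% × $859,500 = $687,600 → $687,600.
Binding constraint: payment-to-income.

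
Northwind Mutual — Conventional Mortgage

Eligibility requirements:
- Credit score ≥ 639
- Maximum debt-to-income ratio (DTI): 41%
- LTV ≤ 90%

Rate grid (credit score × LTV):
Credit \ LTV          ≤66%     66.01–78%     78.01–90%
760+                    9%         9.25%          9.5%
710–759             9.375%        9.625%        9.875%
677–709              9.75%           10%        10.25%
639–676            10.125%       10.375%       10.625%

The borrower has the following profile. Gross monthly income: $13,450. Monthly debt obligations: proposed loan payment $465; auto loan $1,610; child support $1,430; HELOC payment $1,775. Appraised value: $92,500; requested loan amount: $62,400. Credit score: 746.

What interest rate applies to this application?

9.625%

Credit score 746 ≥ 639; Total monthly debts = (465 + 1,610 + 1,430 + 1,775) = 5,280. Debt-to-income = 5,280/13,450 = 39.3% — meets 41% limit
LTV: 62,400 ÷ 92,500 = 67.5%, within 90% cap
Credit 746 → row 710–759; LTV 67.5% → column 66.01–78%. Grid cell → 9.625%.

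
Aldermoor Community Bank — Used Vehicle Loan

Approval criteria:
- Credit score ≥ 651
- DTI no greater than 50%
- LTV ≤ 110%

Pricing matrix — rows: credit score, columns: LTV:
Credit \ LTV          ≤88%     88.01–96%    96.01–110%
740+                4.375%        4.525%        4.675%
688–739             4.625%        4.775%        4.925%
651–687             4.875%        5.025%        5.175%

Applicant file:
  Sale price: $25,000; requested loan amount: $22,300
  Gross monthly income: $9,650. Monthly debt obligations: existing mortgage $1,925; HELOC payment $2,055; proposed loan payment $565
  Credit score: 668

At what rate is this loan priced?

Credit score 668 ≥ 651; Total monthly debts = (1,925 + 2,055 + 565) = 4,545. Debt-to-income = 4,545/9,650 = 47.1% — meets 50% limit
LTV = 22,300/25,000 = 89.2% ≤ 110%
Row: 668 falls in 651–687. Column: 89.2% falls in 88.01–96%. Rate = 5.025%.

5.025%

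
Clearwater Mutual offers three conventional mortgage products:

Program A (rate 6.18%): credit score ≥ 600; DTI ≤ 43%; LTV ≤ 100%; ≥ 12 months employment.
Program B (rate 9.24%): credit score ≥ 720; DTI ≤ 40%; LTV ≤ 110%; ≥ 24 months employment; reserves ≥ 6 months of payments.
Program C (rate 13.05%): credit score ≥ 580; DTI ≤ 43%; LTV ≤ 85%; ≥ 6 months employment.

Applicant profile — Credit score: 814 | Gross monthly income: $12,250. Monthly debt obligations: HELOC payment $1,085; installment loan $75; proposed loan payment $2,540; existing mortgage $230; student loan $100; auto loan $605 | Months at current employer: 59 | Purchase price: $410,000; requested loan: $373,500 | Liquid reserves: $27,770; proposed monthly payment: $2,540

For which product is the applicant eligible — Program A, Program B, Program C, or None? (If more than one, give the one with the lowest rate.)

Total debts = (1,085 + 75 + 2,540 + 230 + 100 + 605) = 4,635; DTI = 4,635/12,250 = 37.8%.
LTV = 373,500/410,000 = 91.1%.
Reserves = 27,770/2,540 = 10.9 months.
Program A: score 814 ≥ 600; DTI 37.8% ≤ 43%; LTV 91.1% ≤ 100%; employment 59 ≥ 12 mo → qualifies.
Program B: score 814 ≥ 720; DTI 37.8% ≤ 40%; LTV 91.1% ≤ 110%; employment 59 ≥ 24 mo; reserves 10.9 ≥ 6 mo → qualifies.
Program C: score 814 ≥ 580; DTI 37.8% ≤ 43%; LTV 91.1% > 85%; employment 59 ≥ 6 mo → does not qualify.
Qualifying: Program A, Program B. Lowest rate is 6.18% → Program A.

Program A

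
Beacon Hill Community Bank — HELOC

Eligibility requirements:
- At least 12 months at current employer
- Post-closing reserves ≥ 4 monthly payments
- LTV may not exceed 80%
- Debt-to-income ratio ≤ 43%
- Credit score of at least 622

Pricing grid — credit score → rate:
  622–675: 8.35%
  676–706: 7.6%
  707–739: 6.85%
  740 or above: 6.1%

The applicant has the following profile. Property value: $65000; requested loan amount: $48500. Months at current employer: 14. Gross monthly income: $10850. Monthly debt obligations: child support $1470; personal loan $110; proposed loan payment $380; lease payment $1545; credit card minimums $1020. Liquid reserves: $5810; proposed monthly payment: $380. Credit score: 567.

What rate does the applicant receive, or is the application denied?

Denied

Credit score 567 < 622 (below minimum)
Employment 14 ≥ 12 months
Total monthly debts = (1,470 + 110 + 380 + 1,545 + 1,020) = 4,525. DTI: 4,525 ÷ 10,850 = 41.7%, within the 43% cap
LTV = 48,500/65,000 = 74.6% ≤ 80%
Reserves: 5,810 ÷ 380 = 15.3 months (meets 4-month minimum)
Not all requirements met → denied.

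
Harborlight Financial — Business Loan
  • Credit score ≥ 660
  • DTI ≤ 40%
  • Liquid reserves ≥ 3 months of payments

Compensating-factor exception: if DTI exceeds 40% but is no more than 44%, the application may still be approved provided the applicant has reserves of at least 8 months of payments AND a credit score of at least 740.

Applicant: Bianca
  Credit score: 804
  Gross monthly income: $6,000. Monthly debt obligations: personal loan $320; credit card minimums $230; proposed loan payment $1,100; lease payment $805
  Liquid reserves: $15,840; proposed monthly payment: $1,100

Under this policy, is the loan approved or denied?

Approved

Credit score 804 ≥ 660 (meets base)
Total debts = (320 + 230 + 1,100 + 805) = 2,455. DTI = 2,455/6,000 = 40.9% > 40% — standard DTI limit exceeded.
Reserves = 15,840/1,100 = 14.4 months ≥ 3
40.9% falls in the override range (40%–44%), so the compensating-factor test applies.
Override check — reserves: 14.4 mo (ok); score: 804 (ok).
Both override conditions satisfied; DTI exception granted.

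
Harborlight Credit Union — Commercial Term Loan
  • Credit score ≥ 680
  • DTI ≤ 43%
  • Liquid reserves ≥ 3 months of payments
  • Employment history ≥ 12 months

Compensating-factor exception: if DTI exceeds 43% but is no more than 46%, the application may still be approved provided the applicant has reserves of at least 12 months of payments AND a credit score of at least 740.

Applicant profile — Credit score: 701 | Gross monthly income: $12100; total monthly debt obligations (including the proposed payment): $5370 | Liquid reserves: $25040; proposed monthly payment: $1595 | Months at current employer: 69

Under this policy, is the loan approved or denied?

Denied

Credit score 701 ≥ 680 (meets base)
DTI: 5,370 ÷ 12,100 = 44.4%, over the 43% base limit.
Reserves = 25,040/1,595 = 15.7 months ≥ 3
Employment 69 ≥ 12 months
DTI 44.4% is within the 43%–46% exception band; checking compensating factors.
Reserves 15.7 ≥ 12 months; credit score 701 < 740.
Override conditions not both satisfied; exception does not apply.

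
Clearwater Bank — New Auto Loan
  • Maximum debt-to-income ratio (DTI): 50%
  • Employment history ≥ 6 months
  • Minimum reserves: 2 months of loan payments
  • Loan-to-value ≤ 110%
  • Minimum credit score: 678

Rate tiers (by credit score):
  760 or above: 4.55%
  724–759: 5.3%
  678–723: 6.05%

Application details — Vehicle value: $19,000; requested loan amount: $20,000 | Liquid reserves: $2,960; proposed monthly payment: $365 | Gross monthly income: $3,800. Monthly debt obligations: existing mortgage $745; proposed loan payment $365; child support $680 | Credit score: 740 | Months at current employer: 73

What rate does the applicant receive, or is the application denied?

Approved at 5.3%

Credit score 740 ≥ 678 (meets minimum)
Reserves = 2,960/365 = 8.1 months ≥ 2
Total monthly debts = (745 + 365 + 680) = 1,790. DTI = 1,790/3,800 = 47.1% ≤ 50%
LTV = 20,000/19,000 = 105.3% ≤ 110%
Employment 73 ≥ 6 months
All requirements met. Score 740 falls in the 724–759 tier → 5.3%.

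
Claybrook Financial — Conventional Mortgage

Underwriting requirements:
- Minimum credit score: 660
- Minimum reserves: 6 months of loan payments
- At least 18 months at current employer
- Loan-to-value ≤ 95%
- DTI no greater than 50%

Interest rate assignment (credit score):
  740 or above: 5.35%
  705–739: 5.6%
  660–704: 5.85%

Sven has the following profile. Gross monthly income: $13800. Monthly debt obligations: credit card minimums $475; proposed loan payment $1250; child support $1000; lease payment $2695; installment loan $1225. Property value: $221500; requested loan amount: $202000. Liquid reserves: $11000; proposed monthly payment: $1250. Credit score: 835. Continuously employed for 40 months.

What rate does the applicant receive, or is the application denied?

Credit score 835 ≥ 660 (meets minimum)
Employment 40 ≥ 18 months
Liquid reserves cover 11,000/1,250 = 8.8 months — ≥ 6 required
LTV = 202,000/221,500 = 91.2% ≤ 95%
Total monthly debts = (475 + 1,250 + 1,000 + 2,695 + 1,225) = 6,645. DTI = 6,645/13,800 = 48.2% ≤ 50%
All requirements met. Score 835 falls in the 740 or above tier → 5.35%.

Approved at 5.35%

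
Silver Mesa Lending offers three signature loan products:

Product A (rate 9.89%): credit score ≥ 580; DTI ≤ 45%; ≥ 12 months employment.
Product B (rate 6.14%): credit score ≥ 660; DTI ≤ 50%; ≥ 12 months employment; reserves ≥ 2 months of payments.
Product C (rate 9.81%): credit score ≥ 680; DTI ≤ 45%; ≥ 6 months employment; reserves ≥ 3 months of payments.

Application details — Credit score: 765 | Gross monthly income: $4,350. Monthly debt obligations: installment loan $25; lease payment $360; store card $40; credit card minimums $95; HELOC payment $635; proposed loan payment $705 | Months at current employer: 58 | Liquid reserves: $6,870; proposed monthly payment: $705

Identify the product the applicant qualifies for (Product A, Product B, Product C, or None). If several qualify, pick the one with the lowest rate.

Total debts = (25 + 360 + 40 + 95 + 635 + 705) = 1,860; DTI = 1,860/4,350 = 42.8%.
Reserves = 6,870/705 = 9.7 months.
Product A: score 765 ≥ 580; DTI 42.8% ≤ 45%; employment 58 ≥ 12 mo → qualifies.
Product B: score 765 ≥ 660; DTI 42.8% ≤ 50%; employment 58 ≥ 12 mo; reserves 9.7 ≥ 2 mo → qualifies.
Product C: score 765 ≥ 680; DTI 42.8% ≤ 45%; employment 58 ≥ 6 mo; reserves 9.7 ≥ 3 mo → qualifies.
Qualifying: Product A, Product B, Product C. Lowest rate is 6.14% → Product B.

Product B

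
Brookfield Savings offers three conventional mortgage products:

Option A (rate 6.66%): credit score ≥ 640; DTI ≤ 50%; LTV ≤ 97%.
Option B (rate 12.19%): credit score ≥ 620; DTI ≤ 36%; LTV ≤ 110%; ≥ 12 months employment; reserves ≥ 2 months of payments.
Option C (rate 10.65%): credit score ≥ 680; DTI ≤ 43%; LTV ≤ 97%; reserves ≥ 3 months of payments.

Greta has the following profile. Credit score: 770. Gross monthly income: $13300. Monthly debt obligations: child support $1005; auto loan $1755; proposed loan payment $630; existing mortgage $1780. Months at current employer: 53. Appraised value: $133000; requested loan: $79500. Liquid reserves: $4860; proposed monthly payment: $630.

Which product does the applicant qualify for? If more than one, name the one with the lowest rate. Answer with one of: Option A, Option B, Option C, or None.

Total debts = (1,005 + 1,755 + 630 + 1,780) = 5,170; DTI = 5,170/13,300 = 38.9%.
LTV = 79,500/133,000 = 59.8%.
Reserves = 4,860/630 = 7.7 months.
Option A: score 770 ≥ 640; DTI 38.9% ≤ 50%; LTV 59.8% ≤ 97% → qualifies.
Option B: score 770 ≥ 620; DTI 38.9% > 36%; LTV 59.8% ≤ 110%; employment 53 ≥ 12 mo; reserves 7.7 ≥ 2 mo → does not qualify.
Option C: score 770 ≥ 680; DTI 38.9% ≤ 43%; LTV 59.8% ≤ 97%; reserves 7.7 ≥ 3 mo → qualifies.
Qualifying: Option A, Option C. Lowest rate is 6.66% → Option A.

Option A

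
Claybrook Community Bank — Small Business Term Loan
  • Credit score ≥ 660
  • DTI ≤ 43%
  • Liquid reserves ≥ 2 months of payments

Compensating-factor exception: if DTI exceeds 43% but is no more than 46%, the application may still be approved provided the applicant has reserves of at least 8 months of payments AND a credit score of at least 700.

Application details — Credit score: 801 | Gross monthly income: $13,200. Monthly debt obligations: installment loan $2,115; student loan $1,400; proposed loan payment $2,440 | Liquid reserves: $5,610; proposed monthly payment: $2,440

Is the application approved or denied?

Denied

Credit score 801 ≥ 660 (meets base)
Total debts = (2,115 + 1,400 + 2,440) = 5,955. DTI: 5,955 ÷ 13,200 = 45.1%, over the 43% base limit.
Reserves: 5,610 ÷ 2,440 = 2.3 months (meets 2-month minimum)
DTI 45.1% is within the 43%–46% exception band; checking compensating factors.
Override check — reserves: 2.3 mo (short of 8); score: 801 (ok).
Compensating-factor requirement not fully met.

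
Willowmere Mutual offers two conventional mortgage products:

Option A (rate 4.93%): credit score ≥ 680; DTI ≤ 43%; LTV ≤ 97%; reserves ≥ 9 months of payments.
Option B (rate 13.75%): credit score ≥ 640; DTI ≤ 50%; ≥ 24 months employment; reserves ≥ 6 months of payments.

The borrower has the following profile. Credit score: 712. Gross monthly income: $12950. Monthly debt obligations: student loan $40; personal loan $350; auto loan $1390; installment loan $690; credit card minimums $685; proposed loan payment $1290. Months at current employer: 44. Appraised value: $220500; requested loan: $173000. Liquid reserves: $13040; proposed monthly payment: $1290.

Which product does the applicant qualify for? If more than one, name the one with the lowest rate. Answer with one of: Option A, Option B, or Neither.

Total debts = (40 + 350 + 1,390 + 690 + 685 + 1,290) = 4,445; DTI = 4,445/12,950 = 34.3%.
LTV = 173,000/220,500 = 78.5%.
Reserves = 13,040/1,290 = 10.1 months.
Option A: score 712 ≥ 680; DTI 34.3% ≤ 43%; LTV 78.5% ≤ 97%; reserves 10.1 ≥ 9 mo → qualifies.
Option B: score 712 ≥ 640; DTI 34.3% ≤ 50%; employment 44 ≥ 24 mo; reserves 10.1 ≥ 6 mo → qualifies.
Qualifying: Option A, Option B. Lowest rate is 4.93% → Option A.

Option A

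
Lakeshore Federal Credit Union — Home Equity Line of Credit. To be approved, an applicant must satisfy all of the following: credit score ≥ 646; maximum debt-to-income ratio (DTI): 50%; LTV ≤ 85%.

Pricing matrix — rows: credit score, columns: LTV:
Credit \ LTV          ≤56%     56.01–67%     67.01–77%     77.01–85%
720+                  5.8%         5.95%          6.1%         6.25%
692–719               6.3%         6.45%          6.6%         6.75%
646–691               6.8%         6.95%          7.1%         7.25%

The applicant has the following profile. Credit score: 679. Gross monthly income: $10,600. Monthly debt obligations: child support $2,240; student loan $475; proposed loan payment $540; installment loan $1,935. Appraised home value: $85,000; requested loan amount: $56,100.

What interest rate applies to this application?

6.95%

Credit score 679 ≥ 646; Total monthly debts = (2,240 + 475 + 540 + 1,935) = 5,190. DTI = 5,190/10,600 = 49% ≤ 50%
Loan-to-value = 56,100/85,000 = 66% — pass (85% max)
Score 679 is in the 646–691 band; LTV 66% is in the 56.01–67% band → 6.95%.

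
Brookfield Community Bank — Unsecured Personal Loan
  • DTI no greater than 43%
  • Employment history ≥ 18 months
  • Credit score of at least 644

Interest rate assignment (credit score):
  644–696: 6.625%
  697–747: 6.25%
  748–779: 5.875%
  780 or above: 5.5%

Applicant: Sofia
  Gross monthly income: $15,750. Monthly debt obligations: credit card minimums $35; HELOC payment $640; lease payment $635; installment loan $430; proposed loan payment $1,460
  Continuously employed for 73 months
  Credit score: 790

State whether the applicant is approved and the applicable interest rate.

Approved at 5.5%

Credit score 790 ≥ 644 (meets minimum)
Total monthly debts = (35 + 640 + 635 + 430 + 1,460) = 3,200. Debt-to-income = 3,200/15,750 = 20.3% — meets 43% limit
Employment 73 ≥ 18 months
All requirements met. Score 790 falls in the 780 or above tier → 5.5%.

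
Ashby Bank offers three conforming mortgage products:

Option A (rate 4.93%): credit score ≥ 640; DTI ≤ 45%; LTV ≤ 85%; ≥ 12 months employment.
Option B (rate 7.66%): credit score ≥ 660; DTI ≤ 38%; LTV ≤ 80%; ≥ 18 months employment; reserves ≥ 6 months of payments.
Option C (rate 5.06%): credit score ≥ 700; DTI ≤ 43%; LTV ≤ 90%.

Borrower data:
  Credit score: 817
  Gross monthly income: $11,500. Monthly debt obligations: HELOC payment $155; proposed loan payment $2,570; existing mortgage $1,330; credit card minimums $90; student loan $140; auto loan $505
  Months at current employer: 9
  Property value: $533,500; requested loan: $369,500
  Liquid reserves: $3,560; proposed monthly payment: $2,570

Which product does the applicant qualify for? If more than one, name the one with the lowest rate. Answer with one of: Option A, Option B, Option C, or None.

Option C

Total debts = (155 + 2,570 + 1,330 + 90 + 140 + 505) = 4,790; DTI = 4,790/11,500 = 41.7%.
LTV = 369,500/533,500 = 69.3%.
Reserves = 3,560/2,570 = 1.4 months.
Option A: score 817 ≥ 640; DTI 41.7% ≤ 45%; LTV 69.3% ≤ 85%; employment 9 < 12 mo → does not qualify.
Option B: score 817 ≥ 660; DTI 41.7% > 38%; LTV 69.3% ≤ 80%; employment 9 < 18 mo; reserves 1.4 < 6 mo → does not qualify.
Option C: score 817 ≥ 700; DTI 41.7% ≤ 43%; LTV 69.3% ≤ 90% → qualifies.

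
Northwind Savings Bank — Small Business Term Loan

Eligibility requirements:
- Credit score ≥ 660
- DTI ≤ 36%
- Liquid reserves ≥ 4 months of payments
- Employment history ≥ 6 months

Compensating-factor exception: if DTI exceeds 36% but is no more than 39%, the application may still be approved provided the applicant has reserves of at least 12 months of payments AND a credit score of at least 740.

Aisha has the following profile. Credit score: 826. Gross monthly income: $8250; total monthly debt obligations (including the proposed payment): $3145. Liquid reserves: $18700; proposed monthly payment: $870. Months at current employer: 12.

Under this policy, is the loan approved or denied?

Credit score 826 ≥ 660 (meets base)
DTI: 3,145 ÷ 8,250 = 38.1%, over the 36% base limit.
Reserves = 18,700/870 = 21.5 months ≥ 4
Employment 12 ≥ 6 months
DTI 38.1% is within the 36%–39% exception band; checking compensating factors.
Reserves 21.5 ≥ 12 months; credit score 826 ≥ 740.
Both compensating conditions met → exception applies.

Approved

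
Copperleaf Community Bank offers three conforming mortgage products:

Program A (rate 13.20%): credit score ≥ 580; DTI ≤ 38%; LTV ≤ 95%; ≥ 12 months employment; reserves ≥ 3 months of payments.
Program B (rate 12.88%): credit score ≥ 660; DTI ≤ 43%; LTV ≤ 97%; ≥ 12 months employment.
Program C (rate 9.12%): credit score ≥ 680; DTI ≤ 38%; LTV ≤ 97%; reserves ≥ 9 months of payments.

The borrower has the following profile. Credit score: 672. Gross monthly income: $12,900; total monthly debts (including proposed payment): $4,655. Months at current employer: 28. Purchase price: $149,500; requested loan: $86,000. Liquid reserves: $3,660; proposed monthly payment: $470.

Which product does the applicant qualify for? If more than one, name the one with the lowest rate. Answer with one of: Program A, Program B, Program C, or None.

Program B

DTI = 4,655/12,900 = 36.1%.
LTV = 86,000/149,500 = 57.5%.
Reserves = 3,660/470 = 7.8 months.
Program A: score 672 ≥ 580; DTI 36.1% ≤ 38%; LTV 57.5% ≤ 95%; employment 28 ≥ 12 mo; reserves 7.8 ≥ 3 mo → qualifies.
Program B: score 672 ≥ 660; DTI 36.1% ≤ 43%; LTV 57.5% ≤ 97%; employment 28 ≥ 12 mo → qualifies.
Program C: score 672 < 680; DTI 36.1% ≤ 38%; LTV 57.5% ≤ 97%; reserves 7.8 < 9 mo → does not qualify.
Qualifying: Program A, Program B. Lowest rate is 12.88% → Program B.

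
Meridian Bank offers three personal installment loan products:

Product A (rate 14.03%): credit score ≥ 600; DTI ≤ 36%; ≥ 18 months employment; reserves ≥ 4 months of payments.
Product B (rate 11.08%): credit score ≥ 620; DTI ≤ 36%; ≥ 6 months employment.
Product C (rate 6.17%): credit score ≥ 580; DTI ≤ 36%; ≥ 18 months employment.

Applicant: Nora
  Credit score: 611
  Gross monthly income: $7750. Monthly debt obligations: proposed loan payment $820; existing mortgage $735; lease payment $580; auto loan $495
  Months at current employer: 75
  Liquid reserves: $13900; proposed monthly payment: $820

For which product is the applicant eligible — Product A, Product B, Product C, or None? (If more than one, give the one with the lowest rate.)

Total debts = (820 + 735 + 580 + 495) = 2,630; DTI = 2,630/7,750 = 33.9%.
Reserves = 13,900/820 = 17.0 months.
Product A: score 611 ≥ 600; DTI 33.9% ≤ 36%; employment 75 ≥ 18 mo; reserves 17.0 ≥ 4 mo → qualifies.
Product B: score 611 < 620; DTI 33.9% ≤ 36%; employment 75 ≥ 6 mo → does not qualify.
Product C: score 611 ≥ 580; DTI 33.9% ≤ 36%; employment 75 ≥ 18 mo → qualifies.
Qualifying: Product A, Product C. Lowest rate is 6.17% → Product C.

Product C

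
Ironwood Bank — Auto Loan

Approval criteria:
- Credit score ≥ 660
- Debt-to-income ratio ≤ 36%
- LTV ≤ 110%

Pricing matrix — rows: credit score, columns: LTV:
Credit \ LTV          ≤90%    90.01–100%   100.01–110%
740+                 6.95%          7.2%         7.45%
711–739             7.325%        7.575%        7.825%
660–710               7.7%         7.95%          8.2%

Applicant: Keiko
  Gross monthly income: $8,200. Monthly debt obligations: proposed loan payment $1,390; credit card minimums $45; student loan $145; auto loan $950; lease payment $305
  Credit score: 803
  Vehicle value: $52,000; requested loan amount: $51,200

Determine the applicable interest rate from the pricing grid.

Credit score 803 ≥ 660; Total monthly debts = (1,390 + 45 + 145 + 950 + 305) = 2,835. DTI: 2,835 ÷ 8,200 = 34.6%, within the 36% cap
LTV = 51,200/52,000 = 98.5% ≤ 110%
Credit 803 → row 740+; LTV 98.5% → column 90.01–100%. Grid cell → 7.2%.

7.2%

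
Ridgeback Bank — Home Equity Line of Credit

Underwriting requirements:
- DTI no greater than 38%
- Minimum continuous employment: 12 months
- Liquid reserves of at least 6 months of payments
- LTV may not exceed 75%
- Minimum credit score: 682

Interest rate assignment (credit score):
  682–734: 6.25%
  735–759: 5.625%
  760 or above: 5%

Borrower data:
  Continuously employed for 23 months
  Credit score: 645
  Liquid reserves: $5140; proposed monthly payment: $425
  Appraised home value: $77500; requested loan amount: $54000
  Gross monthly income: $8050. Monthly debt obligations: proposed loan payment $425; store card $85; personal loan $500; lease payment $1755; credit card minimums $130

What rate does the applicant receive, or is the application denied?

Credit score 645 < 682 (below minimum)
Employment 23 ≥ 12 months
Loan-to-value = 54,000/77,500 = 69.7% — pass (75% max)
Total monthly debts = (425 + 85 + 500 + 1,755 + 130) = 2,895. DTI: 2,895 ÷ 8,050 = 36%, within the 38% cap
Reserves = 5,140/425 = 12.1 months ≥ 6
Not all requirements met → denied.

Denied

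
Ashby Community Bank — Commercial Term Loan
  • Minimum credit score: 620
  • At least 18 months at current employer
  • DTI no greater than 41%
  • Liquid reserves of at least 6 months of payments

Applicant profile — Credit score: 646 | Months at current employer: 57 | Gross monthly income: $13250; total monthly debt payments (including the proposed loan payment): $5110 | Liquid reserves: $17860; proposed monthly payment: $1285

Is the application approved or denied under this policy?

Approved

Credit score 646 ≥ 620 (meets)
Employment 57 ≥ 18 months
DTI = 5,110/13,250 = 38.6% ≤ 41%
Reserves: 17,860 ÷ 1,285 = 13.9 months (meets 6-month minimum)
All criteria satisfied.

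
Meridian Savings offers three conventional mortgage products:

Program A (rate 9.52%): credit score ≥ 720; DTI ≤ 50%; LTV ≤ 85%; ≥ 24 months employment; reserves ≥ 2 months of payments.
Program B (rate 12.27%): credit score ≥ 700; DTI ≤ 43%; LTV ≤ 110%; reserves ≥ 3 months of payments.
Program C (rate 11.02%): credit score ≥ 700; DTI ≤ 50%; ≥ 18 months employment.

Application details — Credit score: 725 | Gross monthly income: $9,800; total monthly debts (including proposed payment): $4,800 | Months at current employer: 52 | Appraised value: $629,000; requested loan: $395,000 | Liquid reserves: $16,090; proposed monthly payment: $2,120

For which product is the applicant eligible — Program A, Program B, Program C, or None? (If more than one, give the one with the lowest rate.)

Program A

DTI = 4,800/9,800 = 49%.
LTV = 395,000/629,000 = 62.8%.
Reserves = 16,090/2,120 = 7.6 months.
Program A: score 725 ≥ 720; DTI 49% ≤ 50%; LTV 62.8% ≤ 85%; employment 52 ≥ 24 mo; reserves 7.6 ≥ 2 mo → qualifies.
Program B: score 725 ≥ 700; DTI 49% > 43%; LTV 62.8% ≤ 110%; reserves 7.6 ≥ 3 mo → does not qualify.
Program C: score 725 ≥ 700; DTI 49% ≤ 50%; employment 52 ≥ 18 mo → qualifies.
Qualifying: Program A, Program C. Lowest rate is 9.52% → Program A.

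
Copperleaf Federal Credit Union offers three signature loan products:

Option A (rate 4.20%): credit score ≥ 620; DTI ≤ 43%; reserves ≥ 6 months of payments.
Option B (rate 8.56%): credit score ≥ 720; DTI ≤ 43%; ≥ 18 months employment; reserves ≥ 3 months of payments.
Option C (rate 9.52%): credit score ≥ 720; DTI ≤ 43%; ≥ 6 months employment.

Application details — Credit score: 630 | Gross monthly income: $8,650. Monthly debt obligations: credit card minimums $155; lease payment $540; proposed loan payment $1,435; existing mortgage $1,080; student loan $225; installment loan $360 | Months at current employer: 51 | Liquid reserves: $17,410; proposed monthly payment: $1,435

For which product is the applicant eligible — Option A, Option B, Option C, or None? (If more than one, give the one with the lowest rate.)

None

Total debts = (155 + 540 + 1,435 + 1,080 + 225 + 360) = 3,795; DTI = 3,795/8,650 = 43.9%.
Reserves = 17,410/1,435 = 12.1 months.
Option A: score 630 ≥ 620; DTI 43.9% > 43%; reserves 12.1 ≥ 6 mo → does not qualify.
Option B: score 630 < 720; DTI 43.9% > 43%; employment 51 ≥ 18 mo; reserves 12.1 ≥ 3 mo → does not qualify.
Option C: score 630 < 720; DTI 43.9% > 43%; employment 51 ≥ 6 mo → does not qualify.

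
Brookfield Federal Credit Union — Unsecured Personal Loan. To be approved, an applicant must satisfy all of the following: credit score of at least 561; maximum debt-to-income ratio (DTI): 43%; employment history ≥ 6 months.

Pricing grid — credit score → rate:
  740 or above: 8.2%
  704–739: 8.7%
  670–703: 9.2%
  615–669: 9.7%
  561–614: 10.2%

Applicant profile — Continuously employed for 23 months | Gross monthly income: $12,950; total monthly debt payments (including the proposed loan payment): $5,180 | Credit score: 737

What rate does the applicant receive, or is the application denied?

Approved at 8.7%

Credit score 737 ≥ 561 (meets minimum)
Debt-to-income = 5,180/12,950 = 40% — meets 43% limit
Employment 23 ≥ 6 months
All requirements met. Score 737 falls in the 704–739 tier → 8.7%.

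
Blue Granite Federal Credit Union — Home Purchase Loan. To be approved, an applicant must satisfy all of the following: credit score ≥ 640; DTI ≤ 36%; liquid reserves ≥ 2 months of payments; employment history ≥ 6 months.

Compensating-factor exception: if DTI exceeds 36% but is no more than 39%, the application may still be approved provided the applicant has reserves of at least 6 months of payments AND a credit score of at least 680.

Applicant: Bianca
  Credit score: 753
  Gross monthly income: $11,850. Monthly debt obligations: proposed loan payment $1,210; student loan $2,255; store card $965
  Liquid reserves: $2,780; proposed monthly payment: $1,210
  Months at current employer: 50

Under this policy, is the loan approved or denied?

Credit score 753 ≥ 640 (meets base)
Total debts = (1,210 + 2,255 + 965) = 4,430. DTI: 4,430 ÷ 11,850 = 37.4%, over the 36% base limit.
Reserves: 2,780 ÷ 1,210 = 2.3 months (meets 2-month minimum)
Employment 50 ≥ 6 months
37.4% falls in the override range (36%–39%), so the compensating-factor test applies.
Reserves 2.3 < 6 months; credit score 753 ≥ 680.
Override conditions not both satisfied; exception does not apply.

Denied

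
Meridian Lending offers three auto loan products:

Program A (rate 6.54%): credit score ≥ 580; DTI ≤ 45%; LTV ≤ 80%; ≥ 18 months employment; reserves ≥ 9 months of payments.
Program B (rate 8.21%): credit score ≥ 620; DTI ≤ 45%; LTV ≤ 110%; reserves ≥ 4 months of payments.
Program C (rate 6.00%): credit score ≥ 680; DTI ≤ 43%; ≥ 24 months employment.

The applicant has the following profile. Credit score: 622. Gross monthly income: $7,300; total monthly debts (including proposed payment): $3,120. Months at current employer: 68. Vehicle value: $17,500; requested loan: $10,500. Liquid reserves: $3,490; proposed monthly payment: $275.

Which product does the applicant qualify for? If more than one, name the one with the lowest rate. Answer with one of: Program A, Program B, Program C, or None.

DTI = 3,120/7,300 = 42.7%.
LTV = 10,500/17,500 = 60%.
Reserves = 3,490/275 = 12.7 months.
Program A: score 622 ≥ 580; DTI 42.7% ≤ 45%; LTV 60% ≤ 80%; employment 68 ≥ 18 mo; reserves 12.7 ≥ 9 mo → qualifies.
Program B: score 622 ≥ 620; DTI 42.7% ≤ 45%; LTV 60% ≤ 110%; reserves 12.7 ≥ 4 mo → qualifies.
Program C: score 622 < 680; DTI 42.7% ≤ 43%; employment 68 ≥ 24 mo → does not qualify.
Qualifying: Program A, Program B. Lowest rate is 6.54% → Program A.

Program A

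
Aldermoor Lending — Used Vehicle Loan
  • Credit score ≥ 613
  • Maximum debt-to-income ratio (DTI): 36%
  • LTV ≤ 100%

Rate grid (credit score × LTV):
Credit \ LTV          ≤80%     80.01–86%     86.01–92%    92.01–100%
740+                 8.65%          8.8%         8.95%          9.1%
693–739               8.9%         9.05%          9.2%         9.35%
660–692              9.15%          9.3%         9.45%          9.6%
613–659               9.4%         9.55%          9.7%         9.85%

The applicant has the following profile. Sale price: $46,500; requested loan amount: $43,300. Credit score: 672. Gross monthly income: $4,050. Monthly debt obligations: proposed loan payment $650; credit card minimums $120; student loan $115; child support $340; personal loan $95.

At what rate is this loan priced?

Credit score 672 ≥ 613; Total monthly debts = (650 + 120 + 115 + 340 + 95) = 1,320. DTI: 1,320 ÷ 4,050 = 32.6%, within the 36% cap
Loan-to-value = 43,300/46,500 = 93.1% — pass (100% max)
Credit 672 → row 660–692; LTV 93.1% → column 92.01–100%. Grid cell → 9.6%.

9.6%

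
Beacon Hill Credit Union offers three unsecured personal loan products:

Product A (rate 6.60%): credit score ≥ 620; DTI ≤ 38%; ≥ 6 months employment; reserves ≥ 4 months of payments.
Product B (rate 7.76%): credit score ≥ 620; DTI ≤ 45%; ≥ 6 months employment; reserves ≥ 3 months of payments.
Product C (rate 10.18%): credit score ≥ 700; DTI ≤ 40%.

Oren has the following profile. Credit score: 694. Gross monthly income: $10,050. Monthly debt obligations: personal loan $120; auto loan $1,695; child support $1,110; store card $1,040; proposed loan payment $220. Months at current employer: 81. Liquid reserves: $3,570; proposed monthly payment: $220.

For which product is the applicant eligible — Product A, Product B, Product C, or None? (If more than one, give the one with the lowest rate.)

Total debts = (120 + 1,695 + 1,110 + 1,040 + 220) = 4,185; DTI = 4,185/10,050 = 41.6%.
Reserves = 3,570/220 = 16.2 months.
Product A: score 694 ≥ 620; DTI 41.6% > 38%; employment 81 ≥ 6 mo; reserves 16.2 ≥ 4 mo → does not qualify.
Product B: score 694 ≥ 620; DTI 41.6% ≤ 45%; employment 81 ≥ 6 mo; reserves 16.2 ≥ 3 mo → qualifies.
Product C: score 694 < 700; DTI 41.6% > 40% → does not qualify.

Product B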